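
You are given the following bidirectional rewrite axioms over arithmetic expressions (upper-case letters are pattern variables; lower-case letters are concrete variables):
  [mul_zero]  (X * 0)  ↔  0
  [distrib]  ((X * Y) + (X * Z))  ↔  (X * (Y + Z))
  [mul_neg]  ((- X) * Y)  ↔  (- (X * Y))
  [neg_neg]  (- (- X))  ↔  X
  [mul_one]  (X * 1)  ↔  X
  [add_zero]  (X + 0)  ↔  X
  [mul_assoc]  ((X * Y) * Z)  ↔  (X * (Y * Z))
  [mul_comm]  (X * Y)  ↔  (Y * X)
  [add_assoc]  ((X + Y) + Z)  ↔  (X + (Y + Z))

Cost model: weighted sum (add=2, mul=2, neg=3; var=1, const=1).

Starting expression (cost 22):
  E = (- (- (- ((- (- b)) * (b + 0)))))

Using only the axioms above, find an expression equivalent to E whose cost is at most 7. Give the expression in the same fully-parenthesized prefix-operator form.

step 1: neg_neg (→) rewrites (- (- b)) into b, now (- (- (- (b * (b + 0)))))
step 2: neg_neg (→) rewrites (- (- (b * (b + 0)))) into (b * (b + 0)), now (- (b * (b + 0)))
step 3: add_zero (→) rewrites (b + 0) into b, reaching cost 7 (bound 7)

(- (b * b))   [cost 7]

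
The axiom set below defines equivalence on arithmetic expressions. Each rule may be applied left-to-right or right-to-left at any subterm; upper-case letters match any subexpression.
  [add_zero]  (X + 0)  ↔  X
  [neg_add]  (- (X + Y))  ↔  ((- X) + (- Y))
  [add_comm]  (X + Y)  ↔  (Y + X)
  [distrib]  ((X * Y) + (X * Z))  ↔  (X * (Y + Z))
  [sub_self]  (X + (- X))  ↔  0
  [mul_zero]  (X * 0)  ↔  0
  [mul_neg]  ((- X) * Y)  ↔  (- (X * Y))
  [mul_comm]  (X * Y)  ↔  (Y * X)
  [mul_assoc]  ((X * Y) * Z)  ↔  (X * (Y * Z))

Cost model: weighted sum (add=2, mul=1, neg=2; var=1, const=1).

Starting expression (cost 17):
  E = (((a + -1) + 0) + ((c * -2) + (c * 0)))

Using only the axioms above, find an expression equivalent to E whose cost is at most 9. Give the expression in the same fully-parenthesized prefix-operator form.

(1) ((c * -2) + (c * 0))  =[distrib →]=  (c * (-2 + 0))    ⊢ (((a + -1) + 0) + (c * (-2 + 0)))
(2) ((a + -1) + 0)  =[add_zero →]=  (a + -1)    ⊢ ((a + -1) + (c * (-2 + 0)))
(3) (-2 + 0)  =[add_zero →]=  -2    ⊢ cost 9, within 9

((a + -1) + (c * -2))   [cost 9]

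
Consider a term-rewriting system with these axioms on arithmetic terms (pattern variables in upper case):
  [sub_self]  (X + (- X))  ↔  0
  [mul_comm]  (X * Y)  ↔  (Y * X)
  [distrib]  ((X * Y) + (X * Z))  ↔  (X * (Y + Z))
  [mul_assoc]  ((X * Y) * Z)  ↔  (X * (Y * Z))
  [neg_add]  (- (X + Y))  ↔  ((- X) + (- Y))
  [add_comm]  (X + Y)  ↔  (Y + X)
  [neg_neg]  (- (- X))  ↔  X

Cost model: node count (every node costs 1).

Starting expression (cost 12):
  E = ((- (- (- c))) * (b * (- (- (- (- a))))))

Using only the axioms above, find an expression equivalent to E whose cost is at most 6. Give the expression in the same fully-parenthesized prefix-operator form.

step 1: neg_neg (→) rewrites (- (- a)) into a, now ((- (- (- c))) * (b * (- (- a))))
step 2: neg_neg (→) rewrites (- (- c)) into c, now ((- c) * (b * (- (- a))))
step 3: mul_comm (→) rewrites (b * (- (- a))) into ((- (- a)) * b), now ((- c) * ((- (- a)) * b))
step 4: neg_neg (→) rewrites (- (- a)) into a, reaching cost 6 (bound 6)

((- c) * (a * b))   [cost 6]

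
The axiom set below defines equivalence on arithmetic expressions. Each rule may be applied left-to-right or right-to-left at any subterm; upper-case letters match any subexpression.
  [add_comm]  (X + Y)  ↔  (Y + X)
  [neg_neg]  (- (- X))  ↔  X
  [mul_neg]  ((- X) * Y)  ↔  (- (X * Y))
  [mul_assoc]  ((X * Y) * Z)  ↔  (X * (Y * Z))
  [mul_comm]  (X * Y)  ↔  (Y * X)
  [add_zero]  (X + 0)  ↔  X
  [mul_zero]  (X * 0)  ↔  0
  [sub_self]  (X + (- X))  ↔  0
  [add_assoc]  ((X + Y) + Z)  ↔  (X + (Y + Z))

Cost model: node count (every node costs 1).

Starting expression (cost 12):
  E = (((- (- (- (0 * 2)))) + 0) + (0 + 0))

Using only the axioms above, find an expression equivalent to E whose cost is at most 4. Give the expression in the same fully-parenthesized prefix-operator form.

step 1: neg_neg (→) rewrites (- (- (0 * 2))) into (0 * 2), now (((- (0 * 2)) + 0) + (0 + 0))
step 2: add_zero (→) rewrites (0 + 0) into 0, now (((- (0 * 2)) + 0) + 0)
step 3: add_zero (→) rewrites (((- (0 * 2)) + 0) + 0) into ((- (0 * 2)) + 0)
step 4: add_zero (→) rewrites ((- (0 * 2)) + 0) into (- (0 * 2)), reaching cost 4 (bound 4)

(- (0 * 2))   [cost 4]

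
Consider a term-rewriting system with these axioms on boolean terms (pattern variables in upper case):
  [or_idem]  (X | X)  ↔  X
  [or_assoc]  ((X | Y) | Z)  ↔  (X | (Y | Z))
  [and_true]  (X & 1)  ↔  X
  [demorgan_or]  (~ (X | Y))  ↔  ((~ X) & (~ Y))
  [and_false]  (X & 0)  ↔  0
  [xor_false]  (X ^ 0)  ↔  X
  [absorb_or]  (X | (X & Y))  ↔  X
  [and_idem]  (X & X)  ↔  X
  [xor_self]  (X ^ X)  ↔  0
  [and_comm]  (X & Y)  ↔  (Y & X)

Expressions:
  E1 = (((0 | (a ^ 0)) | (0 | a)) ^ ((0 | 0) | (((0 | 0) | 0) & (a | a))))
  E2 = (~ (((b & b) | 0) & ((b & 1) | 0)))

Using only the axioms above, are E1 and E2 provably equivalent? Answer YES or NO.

The axioms are sound identities: if E1 ↔* E2 then E1 and E2 evaluate identically under any assignment.
Under a=0, b=0: E1 evaluates to 0, E2 to 1. Distinct ⇒ no rewrite sequence connects them.

NO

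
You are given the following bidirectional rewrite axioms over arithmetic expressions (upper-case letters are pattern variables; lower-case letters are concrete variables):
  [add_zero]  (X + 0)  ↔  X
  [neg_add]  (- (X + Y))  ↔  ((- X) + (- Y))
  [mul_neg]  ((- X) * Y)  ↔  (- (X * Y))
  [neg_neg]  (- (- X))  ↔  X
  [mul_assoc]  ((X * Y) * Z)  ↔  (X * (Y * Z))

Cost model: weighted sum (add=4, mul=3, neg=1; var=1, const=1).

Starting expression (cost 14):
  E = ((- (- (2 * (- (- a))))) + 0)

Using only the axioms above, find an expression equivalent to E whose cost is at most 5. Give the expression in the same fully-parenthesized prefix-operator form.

(1) (- (- a))  =[neg_neg →]=  a    ⊢ ((- (- (2 * a))) + 0)
(2) (- (- (2 * a)))  =[neg_neg →]=  (2 * a)    ⊢ ((2 * a) + 0)
(3) ((2 * a) + 0)  =[add_zero →]=  (2 * a)    ⊢ cost 5, within 5

(2 * a)   [cost 5]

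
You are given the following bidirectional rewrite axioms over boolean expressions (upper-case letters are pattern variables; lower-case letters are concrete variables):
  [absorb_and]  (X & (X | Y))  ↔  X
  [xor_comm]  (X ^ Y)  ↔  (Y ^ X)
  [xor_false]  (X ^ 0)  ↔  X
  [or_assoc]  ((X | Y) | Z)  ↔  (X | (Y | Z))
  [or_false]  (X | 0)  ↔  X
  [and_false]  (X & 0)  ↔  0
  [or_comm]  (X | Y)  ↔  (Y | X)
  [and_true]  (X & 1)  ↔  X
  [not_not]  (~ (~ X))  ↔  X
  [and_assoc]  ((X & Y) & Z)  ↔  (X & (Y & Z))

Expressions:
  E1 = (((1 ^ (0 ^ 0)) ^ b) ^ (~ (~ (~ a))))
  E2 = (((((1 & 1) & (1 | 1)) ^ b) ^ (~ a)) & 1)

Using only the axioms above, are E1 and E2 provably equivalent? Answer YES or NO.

YES

step 1: xor_false (→) rewrites (0 ^ 0) into 0, now (((1 ^ 0) ^ b) ^ (~ (~ (~ a))))
step 2: xor_false (→) rewrites (1 ^ 0) into 1, now ((1 ^ b) ^ (~ (~ (~ a))))
step 3: not_not (→) rewrites (~ (~ a)) into a, now ((1 ^ b) ^ (~ a))
step 4: absorb_and (←) rewrites 1 into (1 & (1 | 1)), now (((1 & (1 | 1)) ^ b) ^ (~ a))
step 5: and_true (←) rewrites (((1 & (1 | 1)) ^ b) ^ (~ a)) into ((((1 & (1 | 1)) ^ b) ^ (~ a)) & 1)
step 6: and_true (←) rewrites 1 into (1 & 1), which is E2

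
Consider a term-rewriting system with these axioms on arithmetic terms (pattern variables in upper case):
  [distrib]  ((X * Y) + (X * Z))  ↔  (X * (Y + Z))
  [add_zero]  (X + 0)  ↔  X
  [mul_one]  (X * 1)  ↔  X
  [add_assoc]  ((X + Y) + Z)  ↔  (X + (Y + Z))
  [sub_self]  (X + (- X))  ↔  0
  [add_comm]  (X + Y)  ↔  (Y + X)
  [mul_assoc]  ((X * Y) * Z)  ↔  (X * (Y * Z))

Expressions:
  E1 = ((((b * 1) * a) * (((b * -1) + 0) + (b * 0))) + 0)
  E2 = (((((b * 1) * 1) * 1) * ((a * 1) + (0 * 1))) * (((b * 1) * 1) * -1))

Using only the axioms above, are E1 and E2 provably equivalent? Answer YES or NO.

YES

(1) ((b * -1) + 0)  =[add_zero →]=  (b * -1)    ⊢ ((((b * 1) * a) * ((b * -1) + (b * 0))) + 0)
(2) ((b * -1) + (b * 0))  =[distrib →]=  (b * (-1 + 0))    ⊢ ((((b * 1) * a) * (b * (-1 + 0))) + 0)
(3) ((((b * 1) * a) * (b * (-1 + 0))) + 0)  =[add_zero →]=  (((b * 1) * a) * (b * (-1 + 0)))
(4) (-1 + 0)  =[add_zero →]=  -1    ⊢ (((b * 1) * a) * (b * -1))
(5) (b * 1)  =[mul_one →]=  b    ⊢ ((b * a) * (b * -1))
(6) a  =[add_zero ←]=  (a + 0)    ⊢ ((b * (a + 0)) * (b * -1))
(7) b  =[mul_one ←]=  (b * 1)    ⊢ (((b * 1) * (a + 0)) * (b * -1))
(8) 0  =[mul_one ←]=  (0 * 1)    ⊢ (((b * 1) * (a + (0 * 1))) * (b * -1))
(9) a  =[mul_one ←]=  (a * 1)    ⊢ (((b * 1) * ((a * 1) + (0 * 1))) * (b * -1))
(10) b  =[mul_one ←]=  (b * 1)    ⊢ (((b * 1) * ((a * 1) + (0 * 1))) * ((b * 1) * -1))
(11) (b * 1)  =[mul_one ←]=  ((b * 1) * 1)    ⊢ ((((b * 1) * 1) * ((a * 1) + (0 * 1))) * ((b * 1) * -1))
(12) b  =[mul_one ←]=  (b * 1)    ⊢ ((((b * 1) * 1) * ((a * 1) + (0 * 1))) * (((b * 1) * 1) * -1))
(13) ((b * 1) * 1)  =[mul_one ←]=  (((b * 1) * 1) * 1)    ⊢ E2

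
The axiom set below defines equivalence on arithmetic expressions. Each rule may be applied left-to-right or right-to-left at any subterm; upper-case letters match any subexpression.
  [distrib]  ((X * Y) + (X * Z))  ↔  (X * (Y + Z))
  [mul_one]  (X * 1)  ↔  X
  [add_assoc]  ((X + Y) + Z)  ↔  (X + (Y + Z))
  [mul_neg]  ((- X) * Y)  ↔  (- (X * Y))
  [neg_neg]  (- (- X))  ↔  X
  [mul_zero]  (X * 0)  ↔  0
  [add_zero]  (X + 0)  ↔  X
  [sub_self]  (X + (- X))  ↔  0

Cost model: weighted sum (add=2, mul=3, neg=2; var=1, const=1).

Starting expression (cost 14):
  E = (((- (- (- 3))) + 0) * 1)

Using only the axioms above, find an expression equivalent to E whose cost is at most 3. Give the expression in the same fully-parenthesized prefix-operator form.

(- 3)   [cost 3]

step 1: neg_neg (→) rewrites (- (- 3)) into 3, now (((- 3) + 0) * 1)
step 2: mul_one (→) rewrites (((- 3) + 0) * 1) into ((- 3) + 0)
step 3: add_zero (→) rewrites ((- 3) + 0) into (- 3), reaching cost 3 (bound 3)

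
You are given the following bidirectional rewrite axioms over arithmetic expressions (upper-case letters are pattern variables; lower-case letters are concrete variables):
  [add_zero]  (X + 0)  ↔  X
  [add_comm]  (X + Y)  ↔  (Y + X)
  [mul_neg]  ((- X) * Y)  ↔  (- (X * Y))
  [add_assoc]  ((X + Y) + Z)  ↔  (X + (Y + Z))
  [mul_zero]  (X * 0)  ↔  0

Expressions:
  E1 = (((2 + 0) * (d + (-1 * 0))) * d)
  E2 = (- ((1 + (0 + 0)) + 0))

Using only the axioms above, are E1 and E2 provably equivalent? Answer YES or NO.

Every axiom is a valid identity, so a rewrite proof would force E1 and E2 to agree under every assignment.
At d=0: E1 = 0 but E2 = -1; they differ, so no derivation exists.

NO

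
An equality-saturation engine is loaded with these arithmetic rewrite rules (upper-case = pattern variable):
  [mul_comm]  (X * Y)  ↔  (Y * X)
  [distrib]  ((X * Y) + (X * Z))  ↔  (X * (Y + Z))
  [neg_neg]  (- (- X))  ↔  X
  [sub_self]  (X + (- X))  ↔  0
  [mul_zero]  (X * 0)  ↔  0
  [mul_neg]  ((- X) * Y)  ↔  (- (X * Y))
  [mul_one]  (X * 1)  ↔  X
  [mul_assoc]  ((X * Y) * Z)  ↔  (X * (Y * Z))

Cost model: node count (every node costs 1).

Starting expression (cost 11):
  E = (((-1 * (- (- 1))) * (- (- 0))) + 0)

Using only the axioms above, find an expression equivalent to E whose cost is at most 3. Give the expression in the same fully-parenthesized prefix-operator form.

(1) (- (- 1))  =[neg_neg →]=  1    ⊢ (((-1 * 1) * (- (- 0))) + 0)
(2) (-1 * 1)  =[mul_one →]=  -1    ⊢ ((-1 * (- (- 0))) + 0)
(3) (- (- 0))  =[neg_neg →]=  0    ⊢ ((-1 * 0) + 0)
(4) (-1 * 0)  =[mul_zero →]=  0    ⊢ cost 3, within 3

(0 + 0)   [cost 3]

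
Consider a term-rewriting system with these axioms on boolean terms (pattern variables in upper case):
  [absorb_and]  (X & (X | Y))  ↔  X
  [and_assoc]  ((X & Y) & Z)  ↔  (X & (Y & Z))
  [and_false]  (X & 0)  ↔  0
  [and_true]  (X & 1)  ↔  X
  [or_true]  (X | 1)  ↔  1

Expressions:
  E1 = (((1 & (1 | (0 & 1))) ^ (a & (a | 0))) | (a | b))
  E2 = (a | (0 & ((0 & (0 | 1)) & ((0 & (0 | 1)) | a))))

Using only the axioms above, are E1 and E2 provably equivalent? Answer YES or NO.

NO

All listed rules preserve value, hence provable equivalence implies equal values everywhere; look for a separating assignment.
a=0, b=0 gives E1 ↦ 1, E2 ↦ 0; values differ ⇒ not provably equivalent.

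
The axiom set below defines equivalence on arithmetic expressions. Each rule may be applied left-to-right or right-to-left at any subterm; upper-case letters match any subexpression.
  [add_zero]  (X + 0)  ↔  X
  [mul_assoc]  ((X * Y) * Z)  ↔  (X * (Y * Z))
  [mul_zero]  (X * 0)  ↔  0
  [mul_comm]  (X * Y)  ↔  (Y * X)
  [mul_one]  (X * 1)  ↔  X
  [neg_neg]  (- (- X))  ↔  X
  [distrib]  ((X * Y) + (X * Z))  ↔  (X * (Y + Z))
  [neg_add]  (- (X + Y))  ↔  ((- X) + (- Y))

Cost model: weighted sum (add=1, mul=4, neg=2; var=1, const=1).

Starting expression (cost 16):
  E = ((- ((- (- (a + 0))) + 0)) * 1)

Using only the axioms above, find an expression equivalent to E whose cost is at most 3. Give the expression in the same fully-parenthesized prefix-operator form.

1. [add_zero →] ((- (- (a + 0))) + 0)  →  (- (- (a + 0)));  E = ((- (- (- (a + 0)))) * 1)
2. [add_zero →] (a + 0)  →  a;  E = ((- (- (- a))) * 1)
3. [mul_one →] ((- (- (- a))) * 1)  →  (- (- (- a)))
4. [neg_neg →] (- (- a))  →  a;  cost 3 ≤ 3, done

(- a)   [cost 3]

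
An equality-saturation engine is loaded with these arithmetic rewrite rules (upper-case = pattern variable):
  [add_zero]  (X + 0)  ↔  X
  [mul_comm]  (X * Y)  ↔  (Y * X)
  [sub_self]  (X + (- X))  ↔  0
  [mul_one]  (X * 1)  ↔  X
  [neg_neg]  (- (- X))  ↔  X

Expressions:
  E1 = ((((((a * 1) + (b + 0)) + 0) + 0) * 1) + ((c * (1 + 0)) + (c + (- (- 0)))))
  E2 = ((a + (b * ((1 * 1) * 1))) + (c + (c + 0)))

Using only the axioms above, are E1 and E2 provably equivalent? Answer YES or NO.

1. [add_zero →] (((a * 1) + (b + 0)) + 0)  →  ((a * 1) + (b + 0));  E1 = (((((a * 1) + (b + 0)) + 0) * 1) + ((c * (1 + 0)) + (c + (- (- 0)))))
2. [add_zero →] (b + 0)  →  b;  E1 = (((((a * 1) + b) + 0) * 1) + ((c * (1 + 0)) + (c + (- (- 0)))))
3. [add_zero →] (1 + 0)  →  1;  E1 = (((((a * 1) + b) + 0) * 1) + ((c * 1) + (c + (- (- 0)))))
4. [mul_one →] ((((a * 1) + b) + 0) * 1)  →  (((a * 1) + b) + 0);  E1 = ((((a * 1) + b) + 0) + ((c * 1) + (c + (- (- 0)))))
5. [mul_one →] (c * 1)  →  c;  E1 = ((((a * 1) + b) + 0) + (c + (c + (- (- 0)))))
6. [neg_neg →] (- (- 0))  →  0;  E1 = ((((a * 1) + b) + 0) + (c + (c + 0)))
7. [add_zero →] (c + 0)  →  c;  E1 = ((((a * 1) + b) + 0) + (c + c))
8. [add_zero →] (((a * 1) + b) + 0)  →  ((a * 1) + b);  E1 = (((a * 1) + b) + (c + c))
9. [mul_one →] (a * 1)  →  a;  E1 = ((a + b) + (c + c))
10. [add_zero ←] c  →  (c + 0);  E1 = ((a + b) + (c + (c + 0)))
11. [mul_one ←] b  →  (b * 1);  E1 = ((a + (b * 1)) + (c + (c + 0)))
12. [mul_one ←] 1  →  (1 * 1);  E1 = ((a + (b * (1 * 1))) + (c + (c + 0)))
13. [mul_one ←] (1 * 1)  →  ((1 * 1) * 1);  this is E2

YES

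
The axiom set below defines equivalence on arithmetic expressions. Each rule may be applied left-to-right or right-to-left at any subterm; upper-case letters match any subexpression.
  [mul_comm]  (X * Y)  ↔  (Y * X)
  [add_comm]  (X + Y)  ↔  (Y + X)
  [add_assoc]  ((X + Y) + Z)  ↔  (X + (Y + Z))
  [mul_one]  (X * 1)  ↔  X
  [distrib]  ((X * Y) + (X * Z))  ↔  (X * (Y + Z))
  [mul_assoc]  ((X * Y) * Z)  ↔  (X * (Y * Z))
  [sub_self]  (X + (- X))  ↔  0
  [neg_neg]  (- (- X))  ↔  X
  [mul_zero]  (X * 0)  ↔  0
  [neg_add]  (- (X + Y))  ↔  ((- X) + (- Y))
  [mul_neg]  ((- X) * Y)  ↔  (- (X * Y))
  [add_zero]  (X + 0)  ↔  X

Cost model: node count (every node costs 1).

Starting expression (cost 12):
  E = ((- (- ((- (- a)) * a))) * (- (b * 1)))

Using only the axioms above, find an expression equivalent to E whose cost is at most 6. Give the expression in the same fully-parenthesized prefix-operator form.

step 1: neg_neg (→) rewrites (- (- a)) into a, now ((- (- (a * a))) * (- (b * 1)))
step 2: neg_neg (→) rewrites (- (- (a * a))) into (a * a), now ((a * a) * (- (b * 1)))
step 3: mul_one (→) rewrites (b * 1) into b, reaching cost 6 (bound 6)

((a * a) * (- b))   [cost 6]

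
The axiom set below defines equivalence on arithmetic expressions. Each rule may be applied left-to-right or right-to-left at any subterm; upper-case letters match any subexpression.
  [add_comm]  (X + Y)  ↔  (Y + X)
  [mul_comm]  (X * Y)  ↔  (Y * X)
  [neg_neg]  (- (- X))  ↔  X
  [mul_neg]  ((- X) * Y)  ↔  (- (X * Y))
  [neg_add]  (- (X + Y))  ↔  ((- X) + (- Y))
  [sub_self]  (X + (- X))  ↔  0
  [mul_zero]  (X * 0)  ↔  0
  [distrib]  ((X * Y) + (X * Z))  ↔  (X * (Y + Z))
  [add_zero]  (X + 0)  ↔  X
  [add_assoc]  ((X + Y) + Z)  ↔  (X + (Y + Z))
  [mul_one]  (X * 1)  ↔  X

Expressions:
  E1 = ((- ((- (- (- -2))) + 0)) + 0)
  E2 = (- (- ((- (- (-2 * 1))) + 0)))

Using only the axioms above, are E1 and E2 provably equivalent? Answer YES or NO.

YES

(1) ((- (- (- -2))) + 0)  =[add_zero →]=  (- (- (- -2)))    ⊢ ((- (- (- (- -2)))) + 0)
(2) (- (- (- (- -2))))  =[neg_neg →]=  (- (- -2))    ⊢ ((- (- -2)) + 0)
(3) -2  =[mul_one ←]=  (-2 * 1)    ⊢ ((- (- (-2 * 1))) + 0)
(4) ((- (- (-2 * 1))) + 0)  =[neg_neg ←]=  (- (- ((- (- (-2 * 1))) + 0)))    ⊢ E2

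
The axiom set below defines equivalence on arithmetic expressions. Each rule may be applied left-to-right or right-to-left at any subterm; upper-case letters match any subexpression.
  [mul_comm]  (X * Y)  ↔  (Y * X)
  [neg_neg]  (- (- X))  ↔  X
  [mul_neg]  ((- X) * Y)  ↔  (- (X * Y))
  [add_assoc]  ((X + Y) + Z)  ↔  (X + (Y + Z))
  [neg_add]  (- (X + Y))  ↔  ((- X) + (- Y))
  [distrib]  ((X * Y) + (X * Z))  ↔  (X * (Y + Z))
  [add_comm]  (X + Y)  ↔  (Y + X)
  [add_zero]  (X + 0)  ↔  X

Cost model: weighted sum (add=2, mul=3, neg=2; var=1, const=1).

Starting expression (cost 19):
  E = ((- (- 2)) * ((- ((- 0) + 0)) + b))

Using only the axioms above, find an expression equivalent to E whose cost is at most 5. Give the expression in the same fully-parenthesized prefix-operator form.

step 1: add_zero (→) rewrites ((- 0) + 0) into (- 0), now ((- (- 2)) * ((- (- 0)) + b))
step 2: neg_neg (→) rewrites (- (- 0)) into 0, now ((- (- 2)) * (0 + b))
step 3: neg_neg (→) rewrites (- (- 2)) into 2, now (2 * (0 + b))
step 4: add_comm (→) rewrites (0 + b) into (b + 0), now (2 * (b + 0))
step 5: add_zero (→) rewrites (b + 0) into b, reaching cost 5 (bound 5)

(2 * b)   [cost 5]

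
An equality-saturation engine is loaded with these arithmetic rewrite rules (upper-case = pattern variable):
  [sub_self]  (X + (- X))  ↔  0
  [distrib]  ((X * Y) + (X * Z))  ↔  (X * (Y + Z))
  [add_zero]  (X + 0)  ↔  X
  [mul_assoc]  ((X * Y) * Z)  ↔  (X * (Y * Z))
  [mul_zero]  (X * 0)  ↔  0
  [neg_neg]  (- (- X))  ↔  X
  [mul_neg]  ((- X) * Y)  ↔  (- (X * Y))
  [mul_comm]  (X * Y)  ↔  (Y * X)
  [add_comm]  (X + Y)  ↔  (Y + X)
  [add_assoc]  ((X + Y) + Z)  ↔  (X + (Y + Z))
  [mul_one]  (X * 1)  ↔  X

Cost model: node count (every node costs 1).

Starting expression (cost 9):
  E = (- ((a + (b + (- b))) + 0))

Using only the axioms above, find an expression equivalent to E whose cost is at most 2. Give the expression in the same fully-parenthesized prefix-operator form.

step 1: add_zero (→) rewrites ((a + (b + (- b))) + 0) into (a + (b + (- b))), now (- (a + (b + (- b))))
step 2: sub_self (→) rewrites (b + (- b)) into 0, now (- (a + 0))
step 3: add_zero (→) rewrites (a + 0) into a, reaching cost 2 (bound 2)

(- a)   [cost 2]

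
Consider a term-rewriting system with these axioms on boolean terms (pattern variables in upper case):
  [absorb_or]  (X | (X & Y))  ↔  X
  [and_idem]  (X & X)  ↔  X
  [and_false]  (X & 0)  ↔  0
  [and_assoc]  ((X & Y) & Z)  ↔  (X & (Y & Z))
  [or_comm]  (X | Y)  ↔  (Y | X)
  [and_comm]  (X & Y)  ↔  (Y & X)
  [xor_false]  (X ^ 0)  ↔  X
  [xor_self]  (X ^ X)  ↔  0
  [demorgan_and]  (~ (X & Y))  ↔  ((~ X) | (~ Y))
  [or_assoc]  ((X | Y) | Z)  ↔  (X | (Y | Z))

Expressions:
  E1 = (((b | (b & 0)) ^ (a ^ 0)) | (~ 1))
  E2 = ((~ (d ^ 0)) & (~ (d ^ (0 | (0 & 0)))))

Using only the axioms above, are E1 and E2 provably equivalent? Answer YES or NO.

NO

Every axiom is a valid identity, so a rewrite proof would force E1 and E2 to agree under every assignment.
At a=0, b=0, d=0: E1 = 0 but E2 = 1; they differ, so no derivation exists.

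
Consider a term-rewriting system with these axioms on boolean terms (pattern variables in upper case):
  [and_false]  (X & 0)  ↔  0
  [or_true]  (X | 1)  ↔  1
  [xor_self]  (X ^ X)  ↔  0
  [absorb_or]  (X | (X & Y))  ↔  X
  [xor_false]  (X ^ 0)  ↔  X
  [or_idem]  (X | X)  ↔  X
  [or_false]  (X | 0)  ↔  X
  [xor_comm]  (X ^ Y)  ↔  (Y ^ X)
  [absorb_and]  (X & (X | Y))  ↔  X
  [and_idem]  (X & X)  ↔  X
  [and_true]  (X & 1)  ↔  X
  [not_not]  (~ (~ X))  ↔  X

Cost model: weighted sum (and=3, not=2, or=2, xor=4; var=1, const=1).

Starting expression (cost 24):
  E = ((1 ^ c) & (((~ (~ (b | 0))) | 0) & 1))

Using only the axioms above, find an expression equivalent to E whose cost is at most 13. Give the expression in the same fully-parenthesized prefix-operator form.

step 1: or_false (→) rewrites (b | 0) into b, now ((1 ^ c) & (((~ (~ b)) | 0) & 1))
step 2: not_not (→) rewrites (~ (~ b)) into b, now ((1 ^ c) & ((b | 0) & 1))
step 3: and_true (→) rewrites ((b | 0) & 1) into (b | 0), reaching cost 13 (bound 13)

((1 ^ c) & (b | 0))   [cost 13]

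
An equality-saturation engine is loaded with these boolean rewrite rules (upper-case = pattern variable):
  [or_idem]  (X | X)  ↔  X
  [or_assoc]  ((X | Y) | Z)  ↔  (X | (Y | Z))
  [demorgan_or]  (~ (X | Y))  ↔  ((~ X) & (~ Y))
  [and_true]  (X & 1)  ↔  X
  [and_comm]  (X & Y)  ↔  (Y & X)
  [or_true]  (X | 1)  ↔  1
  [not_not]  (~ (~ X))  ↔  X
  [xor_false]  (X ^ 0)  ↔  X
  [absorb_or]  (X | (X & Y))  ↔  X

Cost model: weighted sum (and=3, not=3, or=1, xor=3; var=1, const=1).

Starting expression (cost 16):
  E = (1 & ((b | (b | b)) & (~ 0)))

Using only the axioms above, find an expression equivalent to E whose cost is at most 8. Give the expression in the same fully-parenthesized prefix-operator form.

(b & (~ 0))   [cost 8]

step 1: or_idem (→) rewrites (b | b) into b, now (1 & ((b | b) & (~ 0)))
step 2: or_idem (→) rewrites (b | b) into b, now (1 & (b & (~ 0)))
step 3: and_comm (→) rewrites (1 & (b & (~ 0))) into ((b & (~ 0)) & 1)
step 4: and_true (→) rewrites ((b & (~ 0)) & 1) into (b & (~ 0)), reaching cost 8 (bound 8)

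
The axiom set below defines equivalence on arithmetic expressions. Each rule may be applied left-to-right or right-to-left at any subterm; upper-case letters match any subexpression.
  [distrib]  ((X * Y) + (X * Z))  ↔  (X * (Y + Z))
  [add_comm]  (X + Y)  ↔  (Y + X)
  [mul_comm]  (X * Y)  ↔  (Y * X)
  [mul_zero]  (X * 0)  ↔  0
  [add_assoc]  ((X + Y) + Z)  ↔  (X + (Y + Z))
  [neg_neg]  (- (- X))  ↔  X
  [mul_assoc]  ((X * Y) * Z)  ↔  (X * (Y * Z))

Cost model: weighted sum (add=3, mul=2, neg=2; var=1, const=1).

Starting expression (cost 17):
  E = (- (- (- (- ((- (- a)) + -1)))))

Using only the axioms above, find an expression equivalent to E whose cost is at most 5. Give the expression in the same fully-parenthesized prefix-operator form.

(a + -1)   [cost 5]

step 1: neg_neg (→) rewrites (- (- a)) into a, now (- (- (- (- (a + -1)))))
step 2: neg_neg (→) rewrites (- (- (- (a + -1)))) into (- (a + -1)), now (- (- (a + -1)))
step 3: neg_neg (→) rewrites (- (- (a + -1))) into (a + -1), reaching cost 5 (bound 5)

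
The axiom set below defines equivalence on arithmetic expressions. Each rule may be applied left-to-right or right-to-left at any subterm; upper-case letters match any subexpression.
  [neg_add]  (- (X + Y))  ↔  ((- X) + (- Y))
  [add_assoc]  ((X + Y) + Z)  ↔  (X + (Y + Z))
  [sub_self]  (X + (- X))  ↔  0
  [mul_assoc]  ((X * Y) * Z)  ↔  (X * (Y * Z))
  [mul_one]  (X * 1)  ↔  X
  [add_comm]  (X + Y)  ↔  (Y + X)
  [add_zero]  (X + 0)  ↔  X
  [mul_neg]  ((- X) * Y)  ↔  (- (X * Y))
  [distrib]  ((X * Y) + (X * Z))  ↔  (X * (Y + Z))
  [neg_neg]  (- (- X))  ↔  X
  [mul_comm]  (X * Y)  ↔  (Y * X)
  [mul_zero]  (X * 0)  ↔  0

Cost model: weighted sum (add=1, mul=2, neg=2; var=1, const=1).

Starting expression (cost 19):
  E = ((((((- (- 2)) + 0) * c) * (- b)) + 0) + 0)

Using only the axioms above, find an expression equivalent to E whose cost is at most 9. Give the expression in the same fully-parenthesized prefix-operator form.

(1) (- (- 2))  =[neg_neg →]=  2    ⊢ (((((2 + 0) * c) * (- b)) + 0) + 0)
(2) (((((2 + 0) * c) * (- b)) + 0) + 0)  =[add_zero →]=  ((((2 + 0) * c) * (- b)) + 0)
(3) (2 + 0)  =[add_zero →]=  2    ⊢ (((2 * c) * (- b)) + 0)
(4) (((2 * c) * (- b)) + 0)  =[add_zero →]=  ((2 * c) * (- b))    ⊢ cost 9, within 9

((2 * c) * (- b))   [cost 9]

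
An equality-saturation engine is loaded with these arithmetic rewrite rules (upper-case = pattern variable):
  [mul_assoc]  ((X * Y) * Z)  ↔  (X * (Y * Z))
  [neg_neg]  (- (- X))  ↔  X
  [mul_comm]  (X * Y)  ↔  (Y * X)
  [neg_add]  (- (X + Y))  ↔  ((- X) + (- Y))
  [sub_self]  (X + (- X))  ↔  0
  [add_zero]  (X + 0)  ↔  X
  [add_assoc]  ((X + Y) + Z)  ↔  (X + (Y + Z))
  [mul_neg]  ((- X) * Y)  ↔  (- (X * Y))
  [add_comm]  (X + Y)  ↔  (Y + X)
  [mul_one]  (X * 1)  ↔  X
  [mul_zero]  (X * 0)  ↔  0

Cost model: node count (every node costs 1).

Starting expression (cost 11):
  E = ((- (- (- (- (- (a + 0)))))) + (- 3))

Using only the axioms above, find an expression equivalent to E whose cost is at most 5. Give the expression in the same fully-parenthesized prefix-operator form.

((- a) + (- 3))   [cost 5]

step 1: neg_neg (→) rewrites (- (- (- (- (a + 0))))) into (- (- (a + 0))), now ((- (- (- (a + 0)))) + (- 3))
step 2: neg_neg (→) rewrites (- (- (- (a + 0)))) into (- (a + 0)), now ((- (a + 0)) + (- 3))
step 3: add_zero (→) rewrites (a + 0) into a, reaching cost 5 (bound 5)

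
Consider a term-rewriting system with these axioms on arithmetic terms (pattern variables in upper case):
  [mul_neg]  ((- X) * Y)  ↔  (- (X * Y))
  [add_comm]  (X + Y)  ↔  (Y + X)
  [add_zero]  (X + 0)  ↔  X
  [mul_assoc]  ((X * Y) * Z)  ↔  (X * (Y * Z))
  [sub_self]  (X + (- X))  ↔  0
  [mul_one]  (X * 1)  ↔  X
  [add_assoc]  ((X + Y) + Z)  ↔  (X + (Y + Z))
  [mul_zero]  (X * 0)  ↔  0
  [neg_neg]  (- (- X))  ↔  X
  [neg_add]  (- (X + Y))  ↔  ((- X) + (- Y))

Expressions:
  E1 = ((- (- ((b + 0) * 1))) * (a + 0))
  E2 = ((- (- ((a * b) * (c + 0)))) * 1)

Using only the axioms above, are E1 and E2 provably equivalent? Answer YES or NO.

NO

Every axiom is a valid identity, so a rewrite proof would force E1 and E2 to agree under every assignment.
At a=1, b=1, c=0: E1 = 1 but E2 = 0; they differ, so no derivation exists.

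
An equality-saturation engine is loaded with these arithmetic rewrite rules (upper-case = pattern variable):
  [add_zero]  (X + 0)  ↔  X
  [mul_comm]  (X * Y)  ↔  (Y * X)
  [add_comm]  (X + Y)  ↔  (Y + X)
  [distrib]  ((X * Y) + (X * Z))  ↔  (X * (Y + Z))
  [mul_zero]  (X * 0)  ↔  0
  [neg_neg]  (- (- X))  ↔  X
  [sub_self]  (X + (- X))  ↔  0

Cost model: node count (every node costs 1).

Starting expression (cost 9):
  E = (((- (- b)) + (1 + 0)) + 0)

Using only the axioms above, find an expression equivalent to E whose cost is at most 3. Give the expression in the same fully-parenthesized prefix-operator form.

(1) (((- (- b)) + (1 + 0)) + 0)  =[add_zero →]=  ((- (- b)) + (1 + 0))
(2) (1 + 0)  =[add_zero →]=  1    ⊢ ((- (- b)) + 1)
(3) (- (- b))  =[neg_neg →]=  b    ⊢ cost 3, within 3

(b + 1)   [cost 3]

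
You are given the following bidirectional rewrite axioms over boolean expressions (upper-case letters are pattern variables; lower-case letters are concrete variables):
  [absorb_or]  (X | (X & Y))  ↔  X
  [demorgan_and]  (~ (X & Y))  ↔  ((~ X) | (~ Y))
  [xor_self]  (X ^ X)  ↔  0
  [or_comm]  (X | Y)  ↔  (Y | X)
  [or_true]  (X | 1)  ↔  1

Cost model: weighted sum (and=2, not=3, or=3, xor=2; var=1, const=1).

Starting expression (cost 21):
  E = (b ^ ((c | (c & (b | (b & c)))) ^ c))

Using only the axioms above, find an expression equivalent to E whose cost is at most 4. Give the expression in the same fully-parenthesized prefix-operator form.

(b ^ 0)   [cost 4]

(1) (b | (b & c))  =[absorb_or →]=  b    ⊢ (b ^ ((c | (c & b)) ^ c))
(2) (c | (c & b))  =[absorb_or →]=  c    ⊢ (b ^ (c ^ c))
(3) (c ^ c)  =[xor_self →]=  0    ⊢ cost 4, within 4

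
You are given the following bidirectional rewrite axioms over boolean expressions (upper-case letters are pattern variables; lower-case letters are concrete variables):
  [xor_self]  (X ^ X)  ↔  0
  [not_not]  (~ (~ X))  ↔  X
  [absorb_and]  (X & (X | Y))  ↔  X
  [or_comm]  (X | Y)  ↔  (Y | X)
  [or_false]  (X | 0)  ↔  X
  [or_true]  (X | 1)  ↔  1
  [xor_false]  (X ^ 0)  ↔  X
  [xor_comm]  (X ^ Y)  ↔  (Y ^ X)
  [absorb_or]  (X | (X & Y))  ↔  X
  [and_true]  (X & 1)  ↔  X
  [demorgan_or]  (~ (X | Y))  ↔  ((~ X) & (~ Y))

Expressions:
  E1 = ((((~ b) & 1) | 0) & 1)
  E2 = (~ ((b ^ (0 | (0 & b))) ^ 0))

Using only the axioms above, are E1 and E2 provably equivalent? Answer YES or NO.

1. [and_true →] ((((~ b) & 1) | 0) & 1)  →  (((~ b) & 1) | 0)
2. [or_false →] (((~ b) & 1) | 0)  →  ((~ b) & 1)
3. [and_true →] ((~ b) & 1)  →  (~ b)
4. [xor_false ←] b  →  (b ^ 0);  E1 = (~ (b ^ 0))
5. [absorb_or ←] 0  →  (0 | (0 & b));  E1 = (~ (b ^ (0 | (0 & b))))
6. [xor_false ←] (b ^ (0 | (0 & b)))  →  ((b ^ (0 | (0 & b))) ^ 0);  this is E2

YES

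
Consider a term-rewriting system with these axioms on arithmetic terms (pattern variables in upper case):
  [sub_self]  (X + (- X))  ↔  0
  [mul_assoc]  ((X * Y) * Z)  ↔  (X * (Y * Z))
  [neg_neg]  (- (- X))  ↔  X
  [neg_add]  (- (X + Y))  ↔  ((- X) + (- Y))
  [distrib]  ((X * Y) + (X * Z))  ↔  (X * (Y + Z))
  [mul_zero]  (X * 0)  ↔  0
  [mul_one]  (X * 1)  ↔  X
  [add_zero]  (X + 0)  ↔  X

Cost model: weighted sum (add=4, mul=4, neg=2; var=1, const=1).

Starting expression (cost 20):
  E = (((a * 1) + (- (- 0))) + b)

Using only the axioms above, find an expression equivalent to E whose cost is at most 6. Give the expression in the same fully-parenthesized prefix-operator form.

(a + b)   [cost 6]

step 1: neg_neg (→) rewrites (- (- 0)) into 0, now (((a * 1) + 0) + b)
step 2: add_zero (→) rewrites ((a * 1) + 0) into (a * 1), now ((a * 1) + b)
step 3: mul_one (→) rewrites (a * 1) into a, reaching cost 6 (bound 6)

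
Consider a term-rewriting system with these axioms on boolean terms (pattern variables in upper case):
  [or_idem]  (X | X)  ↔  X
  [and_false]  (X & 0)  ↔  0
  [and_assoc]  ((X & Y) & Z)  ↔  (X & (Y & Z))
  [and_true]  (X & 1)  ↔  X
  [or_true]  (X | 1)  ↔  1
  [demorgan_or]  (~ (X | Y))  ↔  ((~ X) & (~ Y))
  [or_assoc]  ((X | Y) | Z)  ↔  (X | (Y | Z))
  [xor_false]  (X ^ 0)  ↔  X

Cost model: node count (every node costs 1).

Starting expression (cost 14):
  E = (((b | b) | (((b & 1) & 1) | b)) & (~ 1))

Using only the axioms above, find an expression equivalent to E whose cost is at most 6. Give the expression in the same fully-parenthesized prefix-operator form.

1. [and_true →] (b & 1)  →  b;  E = (((b | b) | ((b & 1) | b)) & (~ 1))
2. [and_true →] (b & 1)  →  b;  E = (((b | b) | (b | b)) & (~ 1))
3. [or_idem →] ((b | b) | (b | b))  →  (b | b);  cost 6 ≤ 6, done

((b | b) & (~ 1))   [cost 6]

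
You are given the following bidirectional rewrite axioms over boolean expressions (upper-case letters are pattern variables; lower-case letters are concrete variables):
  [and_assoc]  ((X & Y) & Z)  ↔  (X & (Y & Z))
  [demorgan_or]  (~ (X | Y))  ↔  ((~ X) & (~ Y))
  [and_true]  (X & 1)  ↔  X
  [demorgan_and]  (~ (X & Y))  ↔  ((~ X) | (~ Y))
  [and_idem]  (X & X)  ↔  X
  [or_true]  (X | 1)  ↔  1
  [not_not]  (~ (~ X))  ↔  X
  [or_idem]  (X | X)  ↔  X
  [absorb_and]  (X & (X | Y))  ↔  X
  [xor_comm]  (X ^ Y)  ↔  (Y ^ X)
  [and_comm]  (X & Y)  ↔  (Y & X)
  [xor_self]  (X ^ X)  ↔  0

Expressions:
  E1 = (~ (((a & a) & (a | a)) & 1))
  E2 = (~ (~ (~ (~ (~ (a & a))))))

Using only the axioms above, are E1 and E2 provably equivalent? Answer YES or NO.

YES

step 1: and_true (→) rewrites (((a & a) & (a | a)) & 1) into ((a & a) & (a | a)), now (~ ((a & a) & (a | a)))
step 2: and_idem (→) rewrites (a & a) into a, now (~ (a & (a | a)))
step 3: absorb_and (→) rewrites (a & (a | a)) into a, now (~ a)
step 4: and_idem (←) rewrites a into (a & a), now (~ (a & a))
step 5: not_not (←) rewrites (~ (a & a)) into (~ (~ (~ (a & a))))
step 6: not_not (←) rewrites (a & a) into (~ (~ (a & a))), which is E2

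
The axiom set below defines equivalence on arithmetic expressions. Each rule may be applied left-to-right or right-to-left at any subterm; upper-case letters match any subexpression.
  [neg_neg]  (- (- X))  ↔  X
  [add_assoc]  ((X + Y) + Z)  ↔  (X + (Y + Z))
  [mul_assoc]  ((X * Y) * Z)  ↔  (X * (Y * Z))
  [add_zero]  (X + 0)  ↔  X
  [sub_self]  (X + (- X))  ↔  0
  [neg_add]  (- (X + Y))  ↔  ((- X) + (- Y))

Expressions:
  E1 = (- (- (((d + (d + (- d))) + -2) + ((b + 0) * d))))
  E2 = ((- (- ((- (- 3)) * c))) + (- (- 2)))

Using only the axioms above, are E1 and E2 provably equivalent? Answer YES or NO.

NO

All listed rules preserve value, hence provable equivalence implies equal values everywhere; look for a separating assignment.
b=0, c=0, d=0 gives E1 ↦ -2, E2 ↦ 2; values differ ⇒ not provably equivalent.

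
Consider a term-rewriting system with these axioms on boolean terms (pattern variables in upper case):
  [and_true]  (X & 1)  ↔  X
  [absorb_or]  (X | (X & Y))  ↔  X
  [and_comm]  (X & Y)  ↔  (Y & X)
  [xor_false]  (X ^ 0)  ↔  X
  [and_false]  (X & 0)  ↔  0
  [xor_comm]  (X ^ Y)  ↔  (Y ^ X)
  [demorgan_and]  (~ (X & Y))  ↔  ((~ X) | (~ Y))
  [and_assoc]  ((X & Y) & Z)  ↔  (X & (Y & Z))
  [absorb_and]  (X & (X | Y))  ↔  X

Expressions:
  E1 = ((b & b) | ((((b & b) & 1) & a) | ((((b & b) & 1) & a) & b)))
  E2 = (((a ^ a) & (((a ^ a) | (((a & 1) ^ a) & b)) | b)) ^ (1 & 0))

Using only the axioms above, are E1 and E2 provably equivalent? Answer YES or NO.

The axioms are sound identities: if E1 ↔* E2 then E1 and E2 evaluate identically under any assignment.
Under a=0, b=1: E1 evaluates to 1, E2 to 0. Distinct ⇒ no rewrite sequence connects them.

NO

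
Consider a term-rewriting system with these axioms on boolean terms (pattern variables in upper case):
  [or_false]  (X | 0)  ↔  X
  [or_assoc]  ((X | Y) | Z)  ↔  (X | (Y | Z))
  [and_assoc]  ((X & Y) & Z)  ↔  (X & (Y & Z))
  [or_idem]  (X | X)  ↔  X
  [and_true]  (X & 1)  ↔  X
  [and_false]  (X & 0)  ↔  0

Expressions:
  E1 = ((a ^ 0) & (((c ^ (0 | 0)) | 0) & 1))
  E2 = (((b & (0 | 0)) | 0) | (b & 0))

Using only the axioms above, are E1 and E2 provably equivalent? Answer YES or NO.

Every axiom is a valid identity, so a rewrite proof would force E1 and E2 to agree under every assignment.
At a=1, b=0, c=1: E1 = 1 but E2 = 0; they differ, so no derivation exists.

NO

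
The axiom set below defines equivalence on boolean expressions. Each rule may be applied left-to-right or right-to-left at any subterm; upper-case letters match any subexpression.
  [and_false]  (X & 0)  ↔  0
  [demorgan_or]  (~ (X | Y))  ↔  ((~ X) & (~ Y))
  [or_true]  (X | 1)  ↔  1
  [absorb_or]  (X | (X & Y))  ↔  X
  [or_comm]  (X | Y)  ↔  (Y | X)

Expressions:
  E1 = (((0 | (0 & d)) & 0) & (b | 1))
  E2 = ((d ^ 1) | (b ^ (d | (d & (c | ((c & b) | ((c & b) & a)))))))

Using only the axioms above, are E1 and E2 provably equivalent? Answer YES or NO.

NO

The axioms are sound identities: if E1 ↔* E2 then E1 and E2 evaluate identically under any assignment.
Under a=0, b=0, c=0, d=0: E1 evaluates to 0, E2 to 1. Distinct ⇒ no rewrite sequence connects them.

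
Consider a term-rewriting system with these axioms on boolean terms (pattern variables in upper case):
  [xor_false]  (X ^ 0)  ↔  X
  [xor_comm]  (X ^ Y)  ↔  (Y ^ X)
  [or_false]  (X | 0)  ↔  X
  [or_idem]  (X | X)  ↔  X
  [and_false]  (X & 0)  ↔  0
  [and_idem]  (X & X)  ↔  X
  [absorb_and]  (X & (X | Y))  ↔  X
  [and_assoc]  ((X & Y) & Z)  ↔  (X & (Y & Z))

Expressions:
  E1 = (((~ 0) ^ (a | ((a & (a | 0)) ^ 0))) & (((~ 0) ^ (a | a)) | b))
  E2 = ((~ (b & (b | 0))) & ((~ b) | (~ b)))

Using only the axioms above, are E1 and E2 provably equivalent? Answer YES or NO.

The axioms are sound identities: if E1 ↔* E2 then E1 and E2 evaluate identically under any assignment.
Under a=0, b=1: E1 evaluates to 1, E2 to 0. Distinct ⇒ no rewrite sequence connects them.

NO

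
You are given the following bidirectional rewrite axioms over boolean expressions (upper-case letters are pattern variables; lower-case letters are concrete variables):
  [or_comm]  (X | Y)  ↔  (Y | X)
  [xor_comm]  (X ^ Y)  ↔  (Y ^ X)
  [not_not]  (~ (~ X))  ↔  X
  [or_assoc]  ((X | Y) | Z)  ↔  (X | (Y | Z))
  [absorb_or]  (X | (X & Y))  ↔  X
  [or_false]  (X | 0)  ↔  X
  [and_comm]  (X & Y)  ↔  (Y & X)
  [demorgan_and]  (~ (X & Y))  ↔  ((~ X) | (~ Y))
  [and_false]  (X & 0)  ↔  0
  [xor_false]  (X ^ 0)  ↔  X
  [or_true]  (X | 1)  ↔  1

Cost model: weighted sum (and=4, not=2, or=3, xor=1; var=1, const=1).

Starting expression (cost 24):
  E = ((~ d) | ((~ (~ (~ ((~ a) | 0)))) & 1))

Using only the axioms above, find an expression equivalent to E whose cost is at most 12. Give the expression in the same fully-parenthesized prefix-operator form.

step 1: not_not (→) rewrites (~ (~ (~ ((~ a) | 0)))) into (~ ((~ a) | 0)), now ((~ d) | ((~ ((~ a) | 0)) & 1))
step 2: or_false (→) rewrites ((~ a) | 0) into (~ a), now ((~ d) | ((~ (~ a)) & 1))
step 3: not_not (→) rewrites (~ (~ a)) into a, reaching cost 12 (bound 12)

((~ d) | (a & 1))   [cost 12]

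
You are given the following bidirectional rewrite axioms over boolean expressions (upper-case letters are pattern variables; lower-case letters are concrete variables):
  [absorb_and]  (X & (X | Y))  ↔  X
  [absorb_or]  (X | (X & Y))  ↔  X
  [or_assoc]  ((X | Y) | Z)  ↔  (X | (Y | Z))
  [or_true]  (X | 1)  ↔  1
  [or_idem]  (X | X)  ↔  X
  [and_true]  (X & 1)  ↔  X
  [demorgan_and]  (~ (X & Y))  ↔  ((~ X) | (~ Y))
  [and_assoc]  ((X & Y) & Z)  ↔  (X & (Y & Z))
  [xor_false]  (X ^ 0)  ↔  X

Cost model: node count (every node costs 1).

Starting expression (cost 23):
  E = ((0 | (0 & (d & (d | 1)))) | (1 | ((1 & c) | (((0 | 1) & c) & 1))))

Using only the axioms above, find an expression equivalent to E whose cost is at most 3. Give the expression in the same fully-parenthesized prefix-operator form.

(0 | 1)   [cost 3]

step 1: or_true (→) rewrites (0 | 1) into 1, now ((0 | (0 & (d & (d | 1)))) | (1 | ((1 & c) | ((1 & c) & 1))))
step 2: absorb_and (→) rewrites (d & (d | 1)) into d, now ((0 | (0 & d)) | (1 | ((1 & c) | ((1 & c) & 1))))
step 3: absorb_or (→) rewrites ((1 & c) | ((1 & c) & 1)) into (1 & c), now ((0 | (0 & d)) | (1 | (1 & c)))
step 4: absorb_or (→) rewrites (0 | (0 & d)) into 0, now (0 | (1 | (1 & c)))
step 5: absorb_or (→) rewrites (1 | (1 & c)) into 1, reaching cost 3 (bound 3)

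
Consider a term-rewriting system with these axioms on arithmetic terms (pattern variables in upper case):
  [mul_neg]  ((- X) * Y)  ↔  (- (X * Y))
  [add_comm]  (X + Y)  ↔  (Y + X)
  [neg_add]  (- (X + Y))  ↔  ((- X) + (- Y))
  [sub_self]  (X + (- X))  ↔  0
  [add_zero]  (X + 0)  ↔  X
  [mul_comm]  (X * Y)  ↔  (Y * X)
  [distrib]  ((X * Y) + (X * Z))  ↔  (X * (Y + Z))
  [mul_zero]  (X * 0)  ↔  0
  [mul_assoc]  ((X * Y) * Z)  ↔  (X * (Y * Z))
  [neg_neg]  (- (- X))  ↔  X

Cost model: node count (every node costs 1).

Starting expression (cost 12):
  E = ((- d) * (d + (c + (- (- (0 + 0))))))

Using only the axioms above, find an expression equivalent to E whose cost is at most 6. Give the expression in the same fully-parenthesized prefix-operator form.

(1) (- (- (0 + 0)))  =[neg_neg →]=  (0 + 0)    ⊢ ((- d) * (d + (c + (0 + 0))))
(2) (0 + 0)  =[add_zero →]=  0    ⊢ ((- d) * (d + (c + 0)))
(3) (c + 0)  =[add_zero →]=  c    ⊢ cost 6, within 6

((- d) * (d + c))   [cost 6]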